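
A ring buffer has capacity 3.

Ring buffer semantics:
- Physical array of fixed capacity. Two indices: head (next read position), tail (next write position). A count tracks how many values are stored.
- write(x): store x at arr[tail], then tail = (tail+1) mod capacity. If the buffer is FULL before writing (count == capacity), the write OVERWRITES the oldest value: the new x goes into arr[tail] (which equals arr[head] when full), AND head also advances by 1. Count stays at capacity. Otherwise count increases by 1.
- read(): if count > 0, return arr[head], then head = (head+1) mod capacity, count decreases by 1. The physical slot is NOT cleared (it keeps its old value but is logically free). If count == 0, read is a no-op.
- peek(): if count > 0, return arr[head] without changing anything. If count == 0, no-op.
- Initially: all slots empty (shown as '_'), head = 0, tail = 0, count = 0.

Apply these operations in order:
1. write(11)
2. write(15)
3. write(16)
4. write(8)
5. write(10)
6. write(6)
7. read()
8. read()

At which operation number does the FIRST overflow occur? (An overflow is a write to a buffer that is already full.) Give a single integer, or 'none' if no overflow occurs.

After op 1 (write(11)): arr=[11 _ _] head=0 tail=1 count=1
After op 2 (write(15)): arr=[11 15 _] head=0 tail=2 count=2
After op 3 (write(16)): arr=[11 15 16] head=0 tail=0 count=3
After op 4 (write(8)): arr=[8 15 16] head=1 tail=1 count=3
After op 5 (write(10)): arr=[8 10 16] head=2 tail=2 count=3
After op 6 (write(6)): arr=[8 10 6] head=0 tail=0 count=3
After op 7 (read()): arr=[8 10 6] head=1 tail=0 count=2
After op 8 (read()): arr=[8 10 6] head=2 tail=0 count=1

Answer: 4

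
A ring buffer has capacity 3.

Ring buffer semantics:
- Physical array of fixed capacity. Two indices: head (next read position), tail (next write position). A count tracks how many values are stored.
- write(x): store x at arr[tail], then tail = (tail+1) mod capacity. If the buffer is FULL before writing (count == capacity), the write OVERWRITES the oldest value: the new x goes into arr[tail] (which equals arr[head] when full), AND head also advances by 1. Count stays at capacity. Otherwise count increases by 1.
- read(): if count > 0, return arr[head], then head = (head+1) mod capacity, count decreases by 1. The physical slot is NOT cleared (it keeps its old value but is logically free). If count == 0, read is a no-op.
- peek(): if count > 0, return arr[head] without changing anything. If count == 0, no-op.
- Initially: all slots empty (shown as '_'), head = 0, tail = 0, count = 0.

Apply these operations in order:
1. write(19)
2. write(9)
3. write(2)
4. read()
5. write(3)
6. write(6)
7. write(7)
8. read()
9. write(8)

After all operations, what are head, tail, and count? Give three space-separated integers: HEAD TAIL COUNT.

Answer: 1 1 3

Derivation:
After op 1 (write(19)): arr=[19 _ _] head=0 tail=1 count=1
After op 2 (write(9)): arr=[19 9 _] head=0 tail=2 count=2
After op 3 (write(2)): arr=[19 9 2] head=0 tail=0 count=3
After op 4 (read()): arr=[19 9 2] head=1 tail=0 count=2
After op 5 (write(3)): arr=[3 9 2] head=1 tail=1 count=3
After op 6 (write(6)): arr=[3 6 2] head=2 tail=2 count=3
After op 7 (write(7)): arr=[3 6 7] head=0 tail=0 count=3
After op 8 (read()): arr=[3 6 7] head=1 tail=0 count=2
After op 9 (write(8)): arr=[8 6 7] head=1 tail=1 count=3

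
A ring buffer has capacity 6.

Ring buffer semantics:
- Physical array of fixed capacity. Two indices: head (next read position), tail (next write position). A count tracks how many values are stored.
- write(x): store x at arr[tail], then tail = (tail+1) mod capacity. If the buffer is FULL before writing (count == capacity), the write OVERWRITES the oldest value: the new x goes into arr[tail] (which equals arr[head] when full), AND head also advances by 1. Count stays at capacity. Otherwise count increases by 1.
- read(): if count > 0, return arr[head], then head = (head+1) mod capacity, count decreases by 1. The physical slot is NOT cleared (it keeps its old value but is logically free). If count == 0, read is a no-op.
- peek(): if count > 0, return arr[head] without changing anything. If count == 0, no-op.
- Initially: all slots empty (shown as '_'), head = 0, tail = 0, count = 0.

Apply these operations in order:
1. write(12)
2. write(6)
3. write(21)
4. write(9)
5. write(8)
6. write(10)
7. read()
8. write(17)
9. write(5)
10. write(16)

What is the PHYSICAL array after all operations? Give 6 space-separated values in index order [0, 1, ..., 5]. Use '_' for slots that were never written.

After op 1 (write(12)): arr=[12 _ _ _ _ _] head=0 tail=1 count=1
After op 2 (write(6)): arr=[12 6 _ _ _ _] head=0 tail=2 count=2
After op 3 (write(21)): arr=[12 6 21 _ _ _] head=0 tail=3 count=3
After op 4 (write(9)): arr=[12 6 21 9 _ _] head=0 tail=4 count=4
After op 5 (write(8)): arr=[12 6 21 9 8 _] head=0 tail=5 count=5
After op 6 (write(10)): arr=[12 6 21 9 8 10] head=0 tail=0 count=6
After op 7 (read()): arr=[12 6 21 9 8 10] head=1 tail=0 count=5
After op 8 (write(17)): arr=[17 6 21 9 8 10] head=1 tail=1 count=6
After op 9 (write(5)): arr=[17 5 21 9 8 10] head=2 tail=2 count=6
After op 10 (write(16)): arr=[17 5 16 9 8 10] head=3 tail=3 count=6

Answer: 17 5 16 9 8 10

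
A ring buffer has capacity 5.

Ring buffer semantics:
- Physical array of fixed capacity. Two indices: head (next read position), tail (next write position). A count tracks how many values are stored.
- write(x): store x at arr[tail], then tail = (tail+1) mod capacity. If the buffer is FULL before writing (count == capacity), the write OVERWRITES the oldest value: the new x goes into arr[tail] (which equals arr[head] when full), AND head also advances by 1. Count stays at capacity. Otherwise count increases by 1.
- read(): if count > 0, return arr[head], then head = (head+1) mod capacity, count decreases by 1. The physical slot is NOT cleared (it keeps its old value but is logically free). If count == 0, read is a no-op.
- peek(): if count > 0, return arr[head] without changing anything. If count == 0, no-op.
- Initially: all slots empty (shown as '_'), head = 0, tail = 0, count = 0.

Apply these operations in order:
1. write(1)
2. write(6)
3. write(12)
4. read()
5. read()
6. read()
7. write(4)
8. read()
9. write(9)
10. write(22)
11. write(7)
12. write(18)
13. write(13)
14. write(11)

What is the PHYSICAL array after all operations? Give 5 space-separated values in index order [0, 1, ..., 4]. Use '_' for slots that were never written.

After op 1 (write(1)): arr=[1 _ _ _ _] head=0 tail=1 count=1
After op 2 (write(6)): arr=[1 6 _ _ _] head=0 tail=2 count=2
After op 3 (write(12)): arr=[1 6 12 _ _] head=0 tail=3 count=3
After op 4 (read()): arr=[1 6 12 _ _] head=1 tail=3 count=2
After op 5 (read()): arr=[1 6 12 _ _] head=2 tail=3 count=1
After op 6 (read()): arr=[1 6 12 _ _] head=3 tail=3 count=0
After op 7 (write(4)): arr=[1 6 12 4 _] head=3 tail=4 count=1
After op 8 (read()): arr=[1 6 12 4 _] head=4 tail=4 count=0
After op 9 (write(9)): arr=[1 6 12 4 9] head=4 tail=0 count=1
After op 10 (write(22)): arr=[22 6 12 4 9] head=4 tail=1 count=2
After op 11 (write(7)): arr=[22 7 12 4 9] head=4 tail=2 count=3
After op 12 (write(18)): arr=[22 7 18 4 9] head=4 tail=3 count=4
After op 13 (write(13)): arr=[22 7 18 13 9] head=4 tail=4 count=5
After op 14 (write(11)): arr=[22 7 18 13 11] head=0 tail=0 count=5

Answer: 22 7 18 13 11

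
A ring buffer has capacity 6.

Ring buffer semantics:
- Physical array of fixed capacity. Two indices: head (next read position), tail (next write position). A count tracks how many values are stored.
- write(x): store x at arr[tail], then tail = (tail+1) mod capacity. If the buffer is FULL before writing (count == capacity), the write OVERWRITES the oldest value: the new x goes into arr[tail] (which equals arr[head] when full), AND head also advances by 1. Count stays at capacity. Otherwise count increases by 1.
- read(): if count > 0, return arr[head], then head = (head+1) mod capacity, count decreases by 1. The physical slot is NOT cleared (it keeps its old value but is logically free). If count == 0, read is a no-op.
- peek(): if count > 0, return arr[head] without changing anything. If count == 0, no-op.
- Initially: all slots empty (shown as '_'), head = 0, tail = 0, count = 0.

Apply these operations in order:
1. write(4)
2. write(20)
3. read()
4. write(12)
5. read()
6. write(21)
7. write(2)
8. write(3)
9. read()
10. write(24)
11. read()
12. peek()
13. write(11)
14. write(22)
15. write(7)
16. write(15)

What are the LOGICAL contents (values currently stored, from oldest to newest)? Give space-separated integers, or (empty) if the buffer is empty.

Answer: 3 24 11 22 7 15

Derivation:
After op 1 (write(4)): arr=[4 _ _ _ _ _] head=0 tail=1 count=1
After op 2 (write(20)): arr=[4 20 _ _ _ _] head=0 tail=2 count=2
After op 3 (read()): arr=[4 20 _ _ _ _] head=1 tail=2 count=1
After op 4 (write(12)): arr=[4 20 12 _ _ _] head=1 tail=3 count=2
After op 5 (read()): arr=[4 20 12 _ _ _] head=2 tail=3 count=1
After op 6 (write(21)): arr=[4 20 12 21 _ _] head=2 tail=4 count=2
After op 7 (write(2)): arr=[4 20 12 21 2 _] head=2 tail=5 count=3
After op 8 (write(3)): arr=[4 20 12 21 2 3] head=2 tail=0 count=4
After op 9 (read()): arr=[4 20 12 21 2 3] head=3 tail=0 count=3
After op 10 (write(24)): arr=[24 20 12 21 2 3] head=3 tail=1 count=4
After op 11 (read()): arr=[24 20 12 21 2 3] head=4 tail=1 count=3
After op 12 (peek()): arr=[24 20 12 21 2 3] head=4 tail=1 count=3
After op 13 (write(11)): arr=[24 11 12 21 2 3] head=4 tail=2 count=4
After op 14 (write(22)): arr=[24 11 22 21 2 3] head=4 tail=3 count=5
After op 15 (write(7)): arr=[24 11 22 7 2 3] head=4 tail=4 count=6
After op 16 (write(15)): arr=[24 11 22 7 15 3] head=5 tail=5 count=6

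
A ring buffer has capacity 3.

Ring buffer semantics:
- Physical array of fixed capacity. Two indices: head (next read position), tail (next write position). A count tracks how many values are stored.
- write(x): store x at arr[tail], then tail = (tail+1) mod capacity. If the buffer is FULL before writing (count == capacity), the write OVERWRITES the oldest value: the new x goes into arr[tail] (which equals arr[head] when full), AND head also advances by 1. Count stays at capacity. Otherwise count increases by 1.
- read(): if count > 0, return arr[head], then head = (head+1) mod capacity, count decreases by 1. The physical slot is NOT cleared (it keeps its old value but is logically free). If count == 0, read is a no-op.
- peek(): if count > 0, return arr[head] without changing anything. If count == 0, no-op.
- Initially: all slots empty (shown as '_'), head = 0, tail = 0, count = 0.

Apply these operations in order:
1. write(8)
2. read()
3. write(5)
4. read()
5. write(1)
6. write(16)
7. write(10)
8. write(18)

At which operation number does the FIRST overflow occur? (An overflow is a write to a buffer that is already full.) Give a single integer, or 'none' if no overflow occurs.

After op 1 (write(8)): arr=[8 _ _] head=0 tail=1 count=1
After op 2 (read()): arr=[8 _ _] head=1 tail=1 count=0
After op 3 (write(5)): arr=[8 5 _] head=1 tail=2 count=1
After op 4 (read()): arr=[8 5 _] head=2 tail=2 count=0
After op 5 (write(1)): arr=[8 5 1] head=2 tail=0 count=1
After op 6 (write(16)): arr=[16 5 1] head=2 tail=1 count=2
After op 7 (write(10)): arr=[16 10 1] head=2 tail=2 count=3
After op 8 (write(18)): arr=[16 10 18] head=0 tail=0 count=3

Answer: 8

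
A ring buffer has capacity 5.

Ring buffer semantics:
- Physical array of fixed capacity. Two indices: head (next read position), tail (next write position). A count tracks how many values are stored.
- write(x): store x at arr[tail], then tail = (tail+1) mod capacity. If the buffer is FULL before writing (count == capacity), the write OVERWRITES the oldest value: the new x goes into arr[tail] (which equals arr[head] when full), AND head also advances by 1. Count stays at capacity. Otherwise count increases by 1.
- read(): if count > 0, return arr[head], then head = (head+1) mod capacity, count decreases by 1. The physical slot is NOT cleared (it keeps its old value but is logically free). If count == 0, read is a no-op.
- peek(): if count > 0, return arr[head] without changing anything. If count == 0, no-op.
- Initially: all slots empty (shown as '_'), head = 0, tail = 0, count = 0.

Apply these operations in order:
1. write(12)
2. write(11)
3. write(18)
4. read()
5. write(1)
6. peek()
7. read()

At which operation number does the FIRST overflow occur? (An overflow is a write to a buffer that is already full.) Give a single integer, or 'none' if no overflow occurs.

Answer: none

Derivation:
After op 1 (write(12)): arr=[12 _ _ _ _] head=0 tail=1 count=1
After op 2 (write(11)): arr=[12 11 _ _ _] head=0 tail=2 count=2
After op 3 (write(18)): arr=[12 11 18 _ _] head=0 tail=3 count=3
After op 4 (read()): arr=[12 11 18 _ _] head=1 tail=3 count=2
After op 5 (write(1)): arr=[12 11 18 1 _] head=1 tail=4 count=3
After op 6 (peek()): arr=[12 11 18 1 _] head=1 tail=4 count=3
After op 7 (read()): arr=[12 11 18 1 _] head=2 tail=4 count=2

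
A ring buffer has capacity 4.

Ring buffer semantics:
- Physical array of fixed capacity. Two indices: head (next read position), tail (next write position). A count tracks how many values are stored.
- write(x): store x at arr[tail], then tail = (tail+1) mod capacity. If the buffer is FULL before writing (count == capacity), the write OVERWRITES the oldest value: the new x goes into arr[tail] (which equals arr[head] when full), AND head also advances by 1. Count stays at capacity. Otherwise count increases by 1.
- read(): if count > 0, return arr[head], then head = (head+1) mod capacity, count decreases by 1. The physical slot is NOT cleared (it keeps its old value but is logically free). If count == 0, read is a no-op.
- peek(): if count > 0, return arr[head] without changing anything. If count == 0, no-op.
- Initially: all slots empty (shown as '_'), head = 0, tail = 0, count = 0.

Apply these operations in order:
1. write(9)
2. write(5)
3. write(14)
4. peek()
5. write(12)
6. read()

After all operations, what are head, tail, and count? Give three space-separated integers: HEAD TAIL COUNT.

After op 1 (write(9)): arr=[9 _ _ _] head=0 tail=1 count=1
After op 2 (write(5)): arr=[9 5 _ _] head=0 tail=2 count=2
After op 3 (write(14)): arr=[9 5 14 _] head=0 tail=3 count=3
After op 4 (peek()): arr=[9 5 14 _] head=0 tail=3 count=3
After op 5 (write(12)): arr=[9 5 14 12] head=0 tail=0 count=4
After op 6 (read()): arr=[9 5 14 12] head=1 tail=0 count=3

Answer: 1 0 3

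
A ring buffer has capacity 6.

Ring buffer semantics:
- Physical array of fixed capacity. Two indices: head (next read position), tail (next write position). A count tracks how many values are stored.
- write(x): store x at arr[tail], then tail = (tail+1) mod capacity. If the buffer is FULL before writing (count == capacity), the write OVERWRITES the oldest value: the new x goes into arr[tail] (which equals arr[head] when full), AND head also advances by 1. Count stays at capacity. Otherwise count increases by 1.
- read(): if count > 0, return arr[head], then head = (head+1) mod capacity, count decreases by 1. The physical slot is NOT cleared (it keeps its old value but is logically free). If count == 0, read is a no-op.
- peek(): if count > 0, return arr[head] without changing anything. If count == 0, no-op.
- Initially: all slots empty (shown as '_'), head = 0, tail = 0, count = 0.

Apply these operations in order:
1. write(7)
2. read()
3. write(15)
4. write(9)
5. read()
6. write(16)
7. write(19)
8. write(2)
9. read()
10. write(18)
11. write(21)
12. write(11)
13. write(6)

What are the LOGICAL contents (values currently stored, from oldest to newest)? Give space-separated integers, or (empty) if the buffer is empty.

After op 1 (write(7)): arr=[7 _ _ _ _ _] head=0 tail=1 count=1
After op 2 (read()): arr=[7 _ _ _ _ _] head=1 tail=1 count=0
After op 3 (write(15)): arr=[7 15 _ _ _ _] head=1 tail=2 count=1
After op 4 (write(9)): arr=[7 15 9 _ _ _] head=1 tail=3 count=2
After op 5 (read()): arr=[7 15 9 _ _ _] head=2 tail=3 count=1
After op 6 (write(16)): arr=[7 15 9 16 _ _] head=2 tail=4 count=2
After op 7 (write(19)): arr=[7 15 9 16 19 _] head=2 tail=5 count=3
After op 8 (write(2)): arr=[7 15 9 16 19 2] head=2 tail=0 count=4
After op 9 (read()): arr=[7 15 9 16 19 2] head=3 tail=0 count=3
After op 10 (write(18)): arr=[18 15 9 16 19 2] head=3 tail=1 count=4
After op 11 (write(21)): arr=[18 21 9 16 19 2] head=3 tail=2 count=5
After op 12 (write(11)): arr=[18 21 11 16 19 2] head=3 tail=3 count=6
After op 13 (write(6)): arr=[18 21 11 6 19 2] head=4 tail=4 count=6

Answer: 19 2 18 21 11 6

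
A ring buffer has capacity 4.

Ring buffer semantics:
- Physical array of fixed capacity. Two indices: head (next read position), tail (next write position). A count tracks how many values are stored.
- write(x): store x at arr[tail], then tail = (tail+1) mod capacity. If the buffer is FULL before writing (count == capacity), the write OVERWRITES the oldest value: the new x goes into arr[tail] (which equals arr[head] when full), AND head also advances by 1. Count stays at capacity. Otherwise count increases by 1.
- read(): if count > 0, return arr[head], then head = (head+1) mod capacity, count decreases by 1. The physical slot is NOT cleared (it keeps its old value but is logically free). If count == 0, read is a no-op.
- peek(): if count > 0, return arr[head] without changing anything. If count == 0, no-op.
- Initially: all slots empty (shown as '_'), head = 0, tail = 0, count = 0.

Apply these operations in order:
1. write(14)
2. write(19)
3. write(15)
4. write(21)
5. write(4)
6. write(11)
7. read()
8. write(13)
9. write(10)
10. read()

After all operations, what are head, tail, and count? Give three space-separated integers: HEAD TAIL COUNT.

Answer: 1 0 3

Derivation:
After op 1 (write(14)): arr=[14 _ _ _] head=0 tail=1 count=1
After op 2 (write(19)): arr=[14 19 _ _] head=0 tail=2 count=2
After op 3 (write(15)): arr=[14 19 15 _] head=0 tail=3 count=3
After op 4 (write(21)): arr=[14 19 15 21] head=0 tail=0 count=4
After op 5 (write(4)): arr=[4 19 15 21] head=1 tail=1 count=4
After op 6 (write(11)): arr=[4 11 15 21] head=2 tail=2 count=4
After op 7 (read()): arr=[4 11 15 21] head=3 tail=2 count=3
After op 8 (write(13)): arr=[4 11 13 21] head=3 tail=3 count=4
After op 9 (write(10)): arr=[4 11 13 10] head=0 tail=0 count=4
After op 10 (read()): arr=[4 11 13 10] head=1 tail=0 count=3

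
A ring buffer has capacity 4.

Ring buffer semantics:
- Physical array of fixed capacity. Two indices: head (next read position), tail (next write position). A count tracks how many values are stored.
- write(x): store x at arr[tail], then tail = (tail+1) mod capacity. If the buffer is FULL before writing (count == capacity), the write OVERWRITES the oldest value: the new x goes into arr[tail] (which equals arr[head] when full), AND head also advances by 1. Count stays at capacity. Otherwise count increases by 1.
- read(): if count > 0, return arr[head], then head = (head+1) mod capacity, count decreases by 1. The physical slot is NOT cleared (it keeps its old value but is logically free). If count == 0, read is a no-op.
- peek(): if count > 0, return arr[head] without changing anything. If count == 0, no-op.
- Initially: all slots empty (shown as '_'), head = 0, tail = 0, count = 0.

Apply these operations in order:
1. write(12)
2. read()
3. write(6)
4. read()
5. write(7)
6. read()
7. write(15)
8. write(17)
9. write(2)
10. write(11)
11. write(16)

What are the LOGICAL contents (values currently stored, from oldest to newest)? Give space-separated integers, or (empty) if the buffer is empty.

After op 1 (write(12)): arr=[12 _ _ _] head=0 tail=1 count=1
After op 2 (read()): arr=[12 _ _ _] head=1 tail=1 count=0
After op 3 (write(6)): arr=[12 6 _ _] head=1 tail=2 count=1
After op 4 (read()): arr=[12 6 _ _] head=2 tail=2 count=0
After op 5 (write(7)): arr=[12 6 7 _] head=2 tail=3 count=1
After op 6 (read()): arr=[12 6 7 _] head=3 tail=3 count=0
After op 7 (write(15)): arr=[12 6 7 15] head=3 tail=0 count=1
After op 8 (write(17)): arr=[17 6 7 15] head=3 tail=1 count=2
After op 9 (write(2)): arr=[17 2 7 15] head=3 tail=2 count=3
After op 10 (write(11)): arr=[17 2 11 15] head=3 tail=3 count=4
After op 11 (write(16)): arr=[17 2 11 16] head=0 tail=0 count=4

Answer: 17 2 11 16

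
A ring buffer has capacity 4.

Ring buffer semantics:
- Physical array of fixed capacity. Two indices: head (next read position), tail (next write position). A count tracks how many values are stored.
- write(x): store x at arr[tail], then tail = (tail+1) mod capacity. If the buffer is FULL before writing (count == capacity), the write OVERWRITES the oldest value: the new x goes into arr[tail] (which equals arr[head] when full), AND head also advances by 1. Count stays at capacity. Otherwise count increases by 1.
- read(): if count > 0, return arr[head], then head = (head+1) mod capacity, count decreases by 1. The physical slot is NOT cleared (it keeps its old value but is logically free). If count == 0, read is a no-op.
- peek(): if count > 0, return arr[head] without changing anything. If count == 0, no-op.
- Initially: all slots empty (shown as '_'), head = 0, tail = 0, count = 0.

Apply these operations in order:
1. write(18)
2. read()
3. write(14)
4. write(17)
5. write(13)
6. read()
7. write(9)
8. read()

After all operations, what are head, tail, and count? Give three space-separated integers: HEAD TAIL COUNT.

Answer: 3 1 2

Derivation:
After op 1 (write(18)): arr=[18 _ _ _] head=0 tail=1 count=1
After op 2 (read()): arr=[18 _ _ _] head=1 tail=1 count=0
After op 3 (write(14)): arr=[18 14 _ _] head=1 tail=2 count=1
After op 4 (write(17)): arr=[18 14 17 _] head=1 tail=3 count=2
After op 5 (write(13)): arr=[18 14 17 13] head=1 tail=0 count=3
After op 6 (read()): arr=[18 14 17 13] head=2 tail=0 count=2
After op 7 (write(9)): arr=[9 14 17 13] head=2 tail=1 count=3
After op 8 (read()): arr=[9 14 17 13] head=3 tail=1 count=2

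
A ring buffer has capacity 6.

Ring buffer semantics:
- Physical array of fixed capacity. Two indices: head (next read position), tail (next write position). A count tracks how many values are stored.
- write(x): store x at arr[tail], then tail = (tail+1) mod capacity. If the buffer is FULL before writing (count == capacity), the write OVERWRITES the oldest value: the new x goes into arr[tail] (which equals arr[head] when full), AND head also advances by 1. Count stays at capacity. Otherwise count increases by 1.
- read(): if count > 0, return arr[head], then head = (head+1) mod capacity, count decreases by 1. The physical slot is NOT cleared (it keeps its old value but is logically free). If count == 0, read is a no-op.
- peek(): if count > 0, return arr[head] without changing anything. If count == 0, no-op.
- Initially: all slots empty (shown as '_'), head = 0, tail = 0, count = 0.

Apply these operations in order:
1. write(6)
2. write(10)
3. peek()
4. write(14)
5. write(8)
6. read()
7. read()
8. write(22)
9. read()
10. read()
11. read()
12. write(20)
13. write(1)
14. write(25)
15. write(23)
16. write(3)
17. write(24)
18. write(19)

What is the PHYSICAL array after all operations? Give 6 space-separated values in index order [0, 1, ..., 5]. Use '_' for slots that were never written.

Answer: 1 25 23 3 24 19

Derivation:
After op 1 (write(6)): arr=[6 _ _ _ _ _] head=0 tail=1 count=1
After op 2 (write(10)): arr=[6 10 _ _ _ _] head=0 tail=2 count=2
After op 3 (peek()): arr=[6 10 _ _ _ _] head=0 tail=2 count=2
After op 4 (write(14)): arr=[6 10 14 _ _ _] head=0 tail=3 count=3
After op 5 (write(8)): arr=[6 10 14 8 _ _] head=0 tail=4 count=4
After op 6 (read()): arr=[6 10 14 8 _ _] head=1 tail=4 count=3
After op 7 (read()): arr=[6 10 14 8 _ _] head=2 tail=4 count=2
After op 8 (write(22)): arr=[6 10 14 8 22 _] head=2 tail=5 count=3
After op 9 (read()): arr=[6 10 14 8 22 _] head=3 tail=5 count=2
After op 10 (read()): arr=[6 10 14 8 22 _] head=4 tail=5 count=1
After op 11 (read()): arr=[6 10 14 8 22 _] head=5 tail=5 count=0
After op 12 (write(20)): arr=[6 10 14 8 22 20] head=5 tail=0 count=1
After op 13 (write(1)): arr=[1 10 14 8 22 20] head=5 tail=1 count=2
After op 14 (write(25)): arr=[1 25 14 8 22 20] head=5 tail=2 count=3
After op 15 (write(23)): arr=[1 25 23 8 22 20] head=5 tail=3 count=4
After op 16 (write(3)): arr=[1 25 23 3 22 20] head=5 tail=4 count=5
After op 17 (write(24)): arr=[1 25 23 3 24 20] head=5 tail=5 count=6
After op 18 (write(19)): arr=[1 25 23 3 24 19] head=0 tail=0 count=6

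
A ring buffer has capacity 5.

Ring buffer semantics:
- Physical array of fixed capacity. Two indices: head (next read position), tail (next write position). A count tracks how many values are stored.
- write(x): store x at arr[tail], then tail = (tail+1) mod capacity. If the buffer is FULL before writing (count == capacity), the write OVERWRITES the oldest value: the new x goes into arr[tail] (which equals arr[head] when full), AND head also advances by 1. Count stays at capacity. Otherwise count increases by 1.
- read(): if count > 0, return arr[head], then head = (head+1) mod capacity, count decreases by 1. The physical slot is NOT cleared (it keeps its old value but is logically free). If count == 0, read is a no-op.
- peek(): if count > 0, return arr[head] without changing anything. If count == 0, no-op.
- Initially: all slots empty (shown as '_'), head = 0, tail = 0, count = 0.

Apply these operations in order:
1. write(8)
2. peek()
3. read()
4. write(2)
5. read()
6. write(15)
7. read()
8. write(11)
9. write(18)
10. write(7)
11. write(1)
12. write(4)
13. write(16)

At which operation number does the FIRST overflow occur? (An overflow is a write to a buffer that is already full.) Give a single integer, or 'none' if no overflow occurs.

After op 1 (write(8)): arr=[8 _ _ _ _] head=0 tail=1 count=1
After op 2 (peek()): arr=[8 _ _ _ _] head=0 tail=1 count=1
After op 3 (read()): arr=[8 _ _ _ _] head=1 tail=1 count=0
After op 4 (write(2)): arr=[8 2 _ _ _] head=1 tail=2 count=1
After op 5 (read()): arr=[8 2 _ _ _] head=2 tail=2 count=0
After op 6 (write(15)): arr=[8 2 15 _ _] head=2 tail=3 count=1
After op 7 (read()): arr=[8 2 15 _ _] head=3 tail=3 count=0
After op 8 (write(11)): arr=[8 2 15 11 _] head=3 tail=4 count=1
After op 9 (write(18)): arr=[8 2 15 11 18] head=3 tail=0 count=2
After op 10 (write(7)): arr=[7 2 15 11 18] head=3 tail=1 count=3
After op 11 (write(1)): arr=[7 1 15 11 18] head=3 tail=2 count=4
After op 12 (write(4)): arr=[7 1 4 11 18] head=3 tail=3 count=5
After op 13 (write(16)): arr=[7 1 4 16 18] head=4 tail=4 count=5

Answer: 13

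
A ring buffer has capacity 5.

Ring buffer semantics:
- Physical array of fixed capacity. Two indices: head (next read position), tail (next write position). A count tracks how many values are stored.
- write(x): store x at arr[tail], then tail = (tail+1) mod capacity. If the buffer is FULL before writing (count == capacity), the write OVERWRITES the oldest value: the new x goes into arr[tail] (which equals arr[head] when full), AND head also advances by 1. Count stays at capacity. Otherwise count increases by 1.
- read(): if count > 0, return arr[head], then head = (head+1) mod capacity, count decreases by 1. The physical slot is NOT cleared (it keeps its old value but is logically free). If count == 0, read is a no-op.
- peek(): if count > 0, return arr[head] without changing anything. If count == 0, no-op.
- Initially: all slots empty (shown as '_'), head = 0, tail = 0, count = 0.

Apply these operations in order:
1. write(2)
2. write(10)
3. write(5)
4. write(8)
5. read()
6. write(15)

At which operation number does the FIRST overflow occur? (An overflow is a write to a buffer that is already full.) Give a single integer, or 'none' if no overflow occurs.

Answer: none

Derivation:
After op 1 (write(2)): arr=[2 _ _ _ _] head=0 tail=1 count=1
After op 2 (write(10)): arr=[2 10 _ _ _] head=0 tail=2 count=2
After op 3 (write(5)): arr=[2 10 5 _ _] head=0 tail=3 count=3
After op 4 (write(8)): arr=[2 10 5 8 _] head=0 tail=4 count=4
After op 5 (read()): arr=[2 10 5 8 _] head=1 tail=4 count=3
After op 6 (write(15)): arr=[2 10 5 8 15] head=1 tail=0 count=4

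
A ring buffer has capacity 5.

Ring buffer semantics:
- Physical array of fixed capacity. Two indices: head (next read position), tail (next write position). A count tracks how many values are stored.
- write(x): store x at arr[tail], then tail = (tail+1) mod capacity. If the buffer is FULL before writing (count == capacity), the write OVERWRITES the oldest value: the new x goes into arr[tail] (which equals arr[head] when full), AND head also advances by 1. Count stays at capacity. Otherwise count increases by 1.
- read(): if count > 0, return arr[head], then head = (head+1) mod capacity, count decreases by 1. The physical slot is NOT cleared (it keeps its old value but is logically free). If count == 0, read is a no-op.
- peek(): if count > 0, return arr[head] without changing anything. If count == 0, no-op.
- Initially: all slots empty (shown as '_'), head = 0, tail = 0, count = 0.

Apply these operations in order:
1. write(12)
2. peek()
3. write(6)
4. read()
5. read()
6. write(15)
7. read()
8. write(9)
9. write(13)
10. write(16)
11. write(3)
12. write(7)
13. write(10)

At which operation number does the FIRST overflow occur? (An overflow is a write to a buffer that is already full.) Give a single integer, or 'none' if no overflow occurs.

Answer: 13

Derivation:
After op 1 (write(12)): arr=[12 _ _ _ _] head=0 tail=1 count=1
After op 2 (peek()): arr=[12 _ _ _ _] head=0 tail=1 count=1
After op 3 (write(6)): arr=[12 6 _ _ _] head=0 tail=2 count=2
After op 4 (read()): arr=[12 6 _ _ _] head=1 tail=2 count=1
After op 5 (read()): arr=[12 6 _ _ _] head=2 tail=2 count=0
After op 6 (write(15)): arr=[12 6 15 _ _] head=2 tail=3 count=1
After op 7 (read()): arr=[12 6 15 _ _] head=3 tail=3 count=0
After op 8 (write(9)): arr=[12 6 15 9 _] head=3 tail=4 count=1
After op 9 (write(13)): arr=[12 6 15 9 13] head=3 tail=0 count=2
After op 10 (write(16)): arr=[16 6 15 9 13] head=3 tail=1 count=3
After op 11 (write(3)): arr=[16 3 15 9 13] head=3 tail=2 count=4
After op 12 (write(7)): arr=[16 3 7 9 13] head=3 tail=3 count=5
After op 13 (write(10)): arr=[16 3 7 10 13] head=4 tail=4 count=5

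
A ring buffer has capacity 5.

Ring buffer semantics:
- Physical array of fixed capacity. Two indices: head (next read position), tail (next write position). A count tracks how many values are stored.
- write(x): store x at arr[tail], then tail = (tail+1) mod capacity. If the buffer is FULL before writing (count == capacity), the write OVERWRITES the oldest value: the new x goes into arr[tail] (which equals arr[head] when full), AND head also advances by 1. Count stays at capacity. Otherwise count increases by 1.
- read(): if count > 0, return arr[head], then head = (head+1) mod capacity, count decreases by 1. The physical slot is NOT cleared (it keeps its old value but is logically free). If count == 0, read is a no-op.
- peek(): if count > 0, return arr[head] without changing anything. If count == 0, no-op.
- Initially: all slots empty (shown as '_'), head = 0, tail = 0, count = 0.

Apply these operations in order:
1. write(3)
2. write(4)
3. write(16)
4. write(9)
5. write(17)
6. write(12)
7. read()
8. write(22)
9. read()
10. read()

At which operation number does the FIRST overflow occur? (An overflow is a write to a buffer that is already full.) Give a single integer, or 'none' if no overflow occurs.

Answer: 6

Derivation:
After op 1 (write(3)): arr=[3 _ _ _ _] head=0 tail=1 count=1
After op 2 (write(4)): arr=[3 4 _ _ _] head=0 tail=2 count=2
After op 3 (write(16)): arr=[3 4 16 _ _] head=0 tail=3 count=3
After op 4 (write(9)): arr=[3 4 16 9 _] head=0 tail=4 count=4
After op 5 (write(17)): arr=[3 4 16 9 17] head=0 tail=0 count=5
After op 6 (write(12)): arr=[12 4 16 9 17] head=1 tail=1 count=5
After op 7 (read()): arr=[12 4 16 9 17] head=2 tail=1 count=4
After op 8 (write(22)): arr=[12 22 16 9 17] head=2 tail=2 count=5
After op 9 (read()): arr=[12 22 16 9 17] head=3 tail=2 count=4
After op 10 (read()): arr=[12 22 16 9 17] head=4 tail=2 count=3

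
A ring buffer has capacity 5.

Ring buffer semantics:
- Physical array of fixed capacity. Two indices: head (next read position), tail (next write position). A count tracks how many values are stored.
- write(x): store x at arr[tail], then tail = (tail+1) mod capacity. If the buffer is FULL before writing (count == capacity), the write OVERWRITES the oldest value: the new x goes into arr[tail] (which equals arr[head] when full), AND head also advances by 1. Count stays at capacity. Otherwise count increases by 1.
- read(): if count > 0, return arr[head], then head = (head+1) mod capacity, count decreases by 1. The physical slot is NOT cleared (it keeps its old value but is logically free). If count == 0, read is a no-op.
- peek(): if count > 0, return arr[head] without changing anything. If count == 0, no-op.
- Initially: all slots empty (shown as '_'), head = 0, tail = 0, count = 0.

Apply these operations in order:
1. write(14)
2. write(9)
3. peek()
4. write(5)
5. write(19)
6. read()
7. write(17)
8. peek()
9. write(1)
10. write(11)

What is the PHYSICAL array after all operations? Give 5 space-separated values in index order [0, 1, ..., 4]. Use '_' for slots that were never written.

After op 1 (write(14)): arr=[14 _ _ _ _] head=0 tail=1 count=1
After op 2 (write(9)): arr=[14 9 _ _ _] head=0 tail=2 count=2
After op 3 (peek()): arr=[14 9 _ _ _] head=0 tail=2 count=2
After op 4 (write(5)): arr=[14 9 5 _ _] head=0 tail=3 count=3
After op 5 (write(19)): arr=[14 9 5 19 _] head=0 tail=4 count=4
After op 6 (read()): arr=[14 9 5 19 _] head=1 tail=4 count=3
After op 7 (write(17)): arr=[14 9 5 19 17] head=1 tail=0 count=4
After op 8 (peek()): arr=[14 9 5 19 17] head=1 tail=0 count=4
After op 9 (write(1)): arr=[1 9 5 19 17] head=1 tail=1 count=5
After op 10 (write(11)): arr=[1 11 5 19 17] head=2 tail=2 count=5

Answer: 1 11 5 19 17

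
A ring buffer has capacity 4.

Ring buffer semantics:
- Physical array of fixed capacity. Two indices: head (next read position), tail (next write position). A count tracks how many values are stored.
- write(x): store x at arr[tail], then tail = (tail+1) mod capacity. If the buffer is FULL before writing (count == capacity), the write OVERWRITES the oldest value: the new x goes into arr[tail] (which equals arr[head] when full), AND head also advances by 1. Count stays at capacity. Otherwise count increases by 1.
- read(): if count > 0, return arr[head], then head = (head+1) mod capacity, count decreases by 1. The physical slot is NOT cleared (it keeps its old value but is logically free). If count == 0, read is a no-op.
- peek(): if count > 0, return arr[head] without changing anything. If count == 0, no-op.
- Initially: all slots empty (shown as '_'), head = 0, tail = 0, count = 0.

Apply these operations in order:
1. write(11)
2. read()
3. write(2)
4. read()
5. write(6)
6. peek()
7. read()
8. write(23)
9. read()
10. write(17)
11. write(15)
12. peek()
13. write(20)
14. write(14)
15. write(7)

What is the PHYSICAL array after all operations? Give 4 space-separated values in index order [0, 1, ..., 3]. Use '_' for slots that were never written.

After op 1 (write(11)): arr=[11 _ _ _] head=0 tail=1 count=1
After op 2 (read()): arr=[11 _ _ _] head=1 tail=1 count=0
After op 3 (write(2)): arr=[11 2 _ _] head=1 tail=2 count=1
After op 4 (read()): arr=[11 2 _ _] head=2 tail=2 count=0
After op 5 (write(6)): arr=[11 2 6 _] head=2 tail=3 count=1
After op 6 (peek()): arr=[11 2 6 _] head=2 tail=3 count=1
After op 7 (read()): arr=[11 2 6 _] head=3 tail=3 count=0
After op 8 (write(23)): arr=[11 2 6 23] head=3 tail=0 count=1
After op 9 (read()): arr=[11 2 6 23] head=0 tail=0 count=0
After op 10 (write(17)): arr=[17 2 6 23] head=0 tail=1 count=1
After op 11 (write(15)): arr=[17 15 6 23] head=0 tail=2 count=2
After op 12 (peek()): arr=[17 15 6 23] head=0 tail=2 count=2
After op 13 (write(20)): arr=[17 15 20 23] head=0 tail=3 count=3
After op 14 (write(14)): arr=[17 15 20 14] head=0 tail=0 count=4
After op 15 (write(7)): arr=[7 15 20 14] head=1 tail=1 count=4

Answer: 7 15 20 14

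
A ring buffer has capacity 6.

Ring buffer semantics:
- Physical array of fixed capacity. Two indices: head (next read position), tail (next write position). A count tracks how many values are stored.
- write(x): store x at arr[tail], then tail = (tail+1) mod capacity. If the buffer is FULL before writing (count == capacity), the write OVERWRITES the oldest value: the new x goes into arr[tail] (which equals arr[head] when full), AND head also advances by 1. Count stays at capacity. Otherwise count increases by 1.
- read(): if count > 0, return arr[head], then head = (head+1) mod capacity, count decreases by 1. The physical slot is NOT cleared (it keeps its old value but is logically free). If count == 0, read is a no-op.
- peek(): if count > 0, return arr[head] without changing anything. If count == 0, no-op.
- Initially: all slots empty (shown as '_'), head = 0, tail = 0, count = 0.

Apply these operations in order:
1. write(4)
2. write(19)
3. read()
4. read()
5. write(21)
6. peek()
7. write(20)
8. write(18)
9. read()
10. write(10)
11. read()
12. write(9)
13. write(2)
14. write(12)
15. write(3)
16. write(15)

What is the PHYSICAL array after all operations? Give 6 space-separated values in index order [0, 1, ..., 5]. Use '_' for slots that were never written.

Answer: 9 2 12 3 15 10

Derivation:
After op 1 (write(4)): arr=[4 _ _ _ _ _] head=0 tail=1 count=1
After op 2 (write(19)): arr=[4 19 _ _ _ _] head=0 tail=2 count=2
After op 3 (read()): arr=[4 19 _ _ _ _] head=1 tail=2 count=1
After op 4 (read()): arr=[4 19 _ _ _ _] head=2 tail=2 count=0
After op 5 (write(21)): arr=[4 19 21 _ _ _] head=2 tail=3 count=1
After op 6 (peek()): arr=[4 19 21 _ _ _] head=2 tail=3 count=1
After op 7 (write(20)): arr=[4 19 21 20 _ _] head=2 tail=4 count=2
After op 8 (write(18)): arr=[4 19 21 20 18 _] head=2 tail=5 count=3
After op 9 (read()): arr=[4 19 21 20 18 _] head=3 tail=5 count=2
After op 10 (write(10)): arr=[4 19 21 20 18 10] head=3 tail=0 count=3
After op 11 (read()): arr=[4 19 21 20 18 10] head=4 tail=0 count=2
After op 12 (write(9)): arr=[9 19 21 20 18 10] head=4 tail=1 count=3
After op 13 (write(2)): arr=[9 2 21 20 18 10] head=4 tail=2 count=4
After op 14 (write(12)): arr=[9 2 12 20 18 10] head=4 tail=3 count=5
After op 15 (write(3)): arr=[9 2 12 3 18 10] head=4 tail=4 count=6
After op 16 (write(15)): arr=[9 2 12 3 15 10] head=5 tail=5 count=6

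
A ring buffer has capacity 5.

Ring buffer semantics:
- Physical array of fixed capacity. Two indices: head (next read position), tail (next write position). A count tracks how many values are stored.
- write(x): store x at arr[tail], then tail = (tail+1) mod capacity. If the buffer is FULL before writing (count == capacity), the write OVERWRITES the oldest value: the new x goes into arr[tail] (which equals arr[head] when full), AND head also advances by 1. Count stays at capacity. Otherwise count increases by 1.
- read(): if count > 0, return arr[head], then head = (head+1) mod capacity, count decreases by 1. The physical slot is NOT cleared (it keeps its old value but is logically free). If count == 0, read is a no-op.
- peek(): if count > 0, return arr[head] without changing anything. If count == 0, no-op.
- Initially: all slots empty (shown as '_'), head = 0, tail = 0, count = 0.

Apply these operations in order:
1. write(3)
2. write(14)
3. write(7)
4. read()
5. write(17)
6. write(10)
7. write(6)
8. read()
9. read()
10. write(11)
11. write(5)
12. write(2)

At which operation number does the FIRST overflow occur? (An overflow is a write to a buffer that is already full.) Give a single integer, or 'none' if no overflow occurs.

Answer: 12

Derivation:
After op 1 (write(3)): arr=[3 _ _ _ _] head=0 tail=1 count=1
After op 2 (write(14)): arr=[3 14 _ _ _] head=0 tail=2 count=2
After op 3 (write(7)): arr=[3 14 7 _ _] head=0 tail=3 count=3
After op 4 (read()): arr=[3 14 7 _ _] head=1 tail=3 count=2
After op 5 (write(17)): arr=[3 14 7 17 _] head=1 tail=4 count=3
After op 6 (write(10)): arr=[3 14 7 17 10] head=1 tail=0 count=4
After op 7 (write(6)): arr=[6 14 7 17 10] head=1 tail=1 count=5
After op 8 (read()): arr=[6 14 7 17 10] head=2 tail=1 count=4
After op 9 (read()): arr=[6 14 7 17 10] head=3 tail=1 count=3
After op 10 (write(11)): arr=[6 11 7 17 10] head=3 tail=2 count=4
After op 11 (write(5)): arr=[6 11 5 17 10] head=3 tail=3 count=5
After op 12 (write(2)): arr=[6 11 5 2 10] head=4 tail=4 count=5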